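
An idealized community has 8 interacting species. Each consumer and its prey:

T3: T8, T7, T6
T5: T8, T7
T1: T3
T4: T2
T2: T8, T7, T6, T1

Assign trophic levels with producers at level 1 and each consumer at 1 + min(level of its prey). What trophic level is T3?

Trophic level 2

T8 is a producer → level 1.
T3 eats T8 → level 2.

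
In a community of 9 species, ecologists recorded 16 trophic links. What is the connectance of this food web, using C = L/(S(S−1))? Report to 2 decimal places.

C = 0.22

The web has S = 9 species and L = 16 feeding links.
C = L / (S(S−1)) = 16 / 72 = 0.2222 ≈ 0.22.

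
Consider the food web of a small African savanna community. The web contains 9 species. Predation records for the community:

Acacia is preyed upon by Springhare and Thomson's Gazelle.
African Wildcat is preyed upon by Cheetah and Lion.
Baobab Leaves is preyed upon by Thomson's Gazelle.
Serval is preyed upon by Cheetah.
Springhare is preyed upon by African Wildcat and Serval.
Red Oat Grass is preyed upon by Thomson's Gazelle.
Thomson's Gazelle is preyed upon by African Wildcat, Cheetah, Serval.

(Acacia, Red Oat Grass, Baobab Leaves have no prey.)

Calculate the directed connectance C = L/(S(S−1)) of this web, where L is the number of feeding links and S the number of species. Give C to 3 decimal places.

The web has S = 9 species and L = 12 feeding links.
C = L / (S(S−1)) = 12 / 72 = 0.1667 ≈ 0.167.

C = 0.167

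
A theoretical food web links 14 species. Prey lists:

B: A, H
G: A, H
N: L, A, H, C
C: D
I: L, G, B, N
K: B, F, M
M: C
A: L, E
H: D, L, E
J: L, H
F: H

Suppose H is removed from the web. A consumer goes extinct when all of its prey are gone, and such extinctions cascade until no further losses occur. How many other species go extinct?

1

Remove H.
Round 1: F (all prey gone) → extinct.
No further losses. Total secondary extinctions: 1.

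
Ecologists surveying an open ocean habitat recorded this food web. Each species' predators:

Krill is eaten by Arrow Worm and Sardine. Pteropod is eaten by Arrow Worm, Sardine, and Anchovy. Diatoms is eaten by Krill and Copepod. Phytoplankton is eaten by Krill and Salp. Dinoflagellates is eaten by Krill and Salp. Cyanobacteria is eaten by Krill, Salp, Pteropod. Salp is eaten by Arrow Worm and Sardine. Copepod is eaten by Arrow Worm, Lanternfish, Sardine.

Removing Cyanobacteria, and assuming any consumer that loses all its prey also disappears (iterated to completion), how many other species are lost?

2

Remove Cyanobacteria.
Round 1: Pteropod (all prey gone) → extinct.
Round 2: Anchovy (all prey gone) → extinct.
No further losses. Total secondary extinctions: 2.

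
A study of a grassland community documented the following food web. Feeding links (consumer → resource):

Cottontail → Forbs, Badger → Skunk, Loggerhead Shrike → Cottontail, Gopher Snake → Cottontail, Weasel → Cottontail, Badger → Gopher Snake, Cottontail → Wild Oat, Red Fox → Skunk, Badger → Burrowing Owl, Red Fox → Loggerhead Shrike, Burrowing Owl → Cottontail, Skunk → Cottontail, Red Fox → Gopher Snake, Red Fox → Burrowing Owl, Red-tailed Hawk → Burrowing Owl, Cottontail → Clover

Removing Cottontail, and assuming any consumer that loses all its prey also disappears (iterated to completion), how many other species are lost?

Remove Cottontail.
Round 1: Loggerhead Shrike (all prey gone), Burrowing Owl (all prey gone), Gopher Snake (all prey gone), Weasel (all prey gone), Skunk (all prey gone) → extinct.
Round 2: Red-tailed Hawk (all prey gone), Badger (all prey gone), Red Fox (all prey gone) → extinct.
No further losses. Total secondary extinctions: 8.

8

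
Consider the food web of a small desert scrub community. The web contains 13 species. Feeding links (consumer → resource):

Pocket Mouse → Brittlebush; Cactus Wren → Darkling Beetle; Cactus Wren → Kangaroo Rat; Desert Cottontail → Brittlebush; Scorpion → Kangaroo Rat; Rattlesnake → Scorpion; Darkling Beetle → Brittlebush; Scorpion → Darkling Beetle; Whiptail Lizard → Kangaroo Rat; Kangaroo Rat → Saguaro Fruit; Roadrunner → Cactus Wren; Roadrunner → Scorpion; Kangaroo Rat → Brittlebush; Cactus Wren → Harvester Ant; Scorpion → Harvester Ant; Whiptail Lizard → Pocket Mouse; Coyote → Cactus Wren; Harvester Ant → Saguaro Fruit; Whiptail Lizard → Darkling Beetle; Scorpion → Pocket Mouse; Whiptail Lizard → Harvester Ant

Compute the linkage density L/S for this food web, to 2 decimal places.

There are L = 21 links among S = 13 species.
L/S = 21/13 = 1.6154 ≈ 1.62.

L/S = 1.62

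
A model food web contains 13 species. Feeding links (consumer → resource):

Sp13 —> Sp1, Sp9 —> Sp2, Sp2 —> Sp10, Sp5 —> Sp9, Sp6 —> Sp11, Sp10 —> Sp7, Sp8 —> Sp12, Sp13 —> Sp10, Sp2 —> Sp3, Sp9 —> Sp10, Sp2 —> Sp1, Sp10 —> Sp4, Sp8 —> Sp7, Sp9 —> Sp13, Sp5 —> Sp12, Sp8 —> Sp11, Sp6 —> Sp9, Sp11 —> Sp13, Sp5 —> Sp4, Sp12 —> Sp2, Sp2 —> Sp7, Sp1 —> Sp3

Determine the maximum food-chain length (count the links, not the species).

One longest chain: Sp3 → Sp1 → Sp2 → Sp12 → Sp5.
It has 5 species and 4 links.

4 links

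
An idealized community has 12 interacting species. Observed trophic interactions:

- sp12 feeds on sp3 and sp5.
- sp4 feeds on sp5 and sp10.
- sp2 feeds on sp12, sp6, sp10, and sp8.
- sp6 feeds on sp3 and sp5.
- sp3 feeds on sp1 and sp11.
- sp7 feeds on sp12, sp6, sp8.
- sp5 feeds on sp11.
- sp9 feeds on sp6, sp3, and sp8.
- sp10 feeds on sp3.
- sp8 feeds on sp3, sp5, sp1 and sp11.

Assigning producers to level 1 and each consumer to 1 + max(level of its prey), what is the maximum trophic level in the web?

4

Producers (level 1): sp11, sp1.
sp11 → sp5 → sp6 → sp7 gives sp7 level 4.
No species has a prey at level 4, so no species reaches level 5.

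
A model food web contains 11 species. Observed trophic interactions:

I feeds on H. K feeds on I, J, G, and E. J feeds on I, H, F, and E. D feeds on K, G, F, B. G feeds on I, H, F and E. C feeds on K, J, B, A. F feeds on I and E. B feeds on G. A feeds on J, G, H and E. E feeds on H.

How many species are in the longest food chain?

6 species

One longest chain: H → I → F → G → K → D.
It has 6 species and 5 links.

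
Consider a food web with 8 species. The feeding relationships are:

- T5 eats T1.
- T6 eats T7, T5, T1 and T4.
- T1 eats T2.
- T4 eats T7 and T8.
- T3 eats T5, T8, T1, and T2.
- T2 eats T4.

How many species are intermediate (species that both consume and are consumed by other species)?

4

Intermediate species (has both prey and predators): T4, T2, T1, T5.
Count: 4.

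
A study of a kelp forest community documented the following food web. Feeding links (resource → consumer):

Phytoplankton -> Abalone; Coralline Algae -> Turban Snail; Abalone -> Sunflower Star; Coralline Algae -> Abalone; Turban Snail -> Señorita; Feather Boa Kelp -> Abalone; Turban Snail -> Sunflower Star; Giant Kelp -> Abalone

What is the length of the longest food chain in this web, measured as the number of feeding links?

One longest chain: Giant Kelp → Abalone → Sunflower Star.
It has 3 species and 2 links.

2 links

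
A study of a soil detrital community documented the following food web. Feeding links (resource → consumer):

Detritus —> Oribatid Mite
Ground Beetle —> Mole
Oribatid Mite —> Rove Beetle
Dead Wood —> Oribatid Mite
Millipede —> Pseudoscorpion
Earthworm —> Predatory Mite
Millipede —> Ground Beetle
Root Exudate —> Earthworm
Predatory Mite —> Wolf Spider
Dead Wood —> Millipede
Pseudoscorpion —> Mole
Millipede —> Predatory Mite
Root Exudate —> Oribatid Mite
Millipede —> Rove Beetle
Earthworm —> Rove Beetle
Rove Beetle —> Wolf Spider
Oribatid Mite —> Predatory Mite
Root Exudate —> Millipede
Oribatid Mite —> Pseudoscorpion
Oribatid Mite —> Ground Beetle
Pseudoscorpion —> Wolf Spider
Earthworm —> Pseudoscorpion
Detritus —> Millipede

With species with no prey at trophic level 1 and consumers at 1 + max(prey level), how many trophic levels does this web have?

4

Basal resources (level 1): Detritus, Dead Wood, Root Exudate.
Root Exudate → Earthworm → Rove Beetle → Wolf Spider gives Wolf Spider level 4.
No species has a prey at level 4, so no species reaches level 5.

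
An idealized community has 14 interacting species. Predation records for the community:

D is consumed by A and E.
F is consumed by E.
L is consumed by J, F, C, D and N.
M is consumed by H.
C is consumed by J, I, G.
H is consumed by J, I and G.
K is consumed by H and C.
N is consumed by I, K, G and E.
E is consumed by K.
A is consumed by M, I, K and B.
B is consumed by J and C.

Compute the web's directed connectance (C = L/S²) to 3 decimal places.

C = 0.143

The web has S = 14 species and L = 28 feeding links.
C = L / S² = 28 / 196 = 0.1429 ≈ 0.143.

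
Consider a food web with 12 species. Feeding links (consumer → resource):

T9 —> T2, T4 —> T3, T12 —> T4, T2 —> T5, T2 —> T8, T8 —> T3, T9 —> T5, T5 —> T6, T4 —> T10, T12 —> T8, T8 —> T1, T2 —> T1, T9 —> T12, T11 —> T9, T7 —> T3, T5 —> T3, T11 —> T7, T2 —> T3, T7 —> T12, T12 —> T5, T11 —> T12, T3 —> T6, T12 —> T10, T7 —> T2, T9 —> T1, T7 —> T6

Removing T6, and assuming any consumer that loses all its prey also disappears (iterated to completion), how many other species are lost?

2

Remove T6.
Round 1: T3 (all prey gone) → extinct.
Round 2: T5 (all prey gone) → extinct.
No further losses. Total secondary extinctions: 2.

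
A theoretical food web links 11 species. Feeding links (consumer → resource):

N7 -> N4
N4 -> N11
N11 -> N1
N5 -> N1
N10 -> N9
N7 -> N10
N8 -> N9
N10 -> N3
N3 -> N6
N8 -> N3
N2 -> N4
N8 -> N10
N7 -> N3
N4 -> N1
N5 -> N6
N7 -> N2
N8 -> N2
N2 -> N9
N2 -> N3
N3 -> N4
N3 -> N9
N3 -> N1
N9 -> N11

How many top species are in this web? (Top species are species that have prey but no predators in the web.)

3

Top species (has prey, but nothing eats it): N5, N8, N7.
Count: 3.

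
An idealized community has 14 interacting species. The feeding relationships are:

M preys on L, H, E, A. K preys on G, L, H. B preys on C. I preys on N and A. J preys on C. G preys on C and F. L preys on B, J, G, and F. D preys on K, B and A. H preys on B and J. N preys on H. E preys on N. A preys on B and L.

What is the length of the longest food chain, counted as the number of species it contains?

6 species

One longest chain: C → B → H → N → E → M.
It has 6 species and 5 links.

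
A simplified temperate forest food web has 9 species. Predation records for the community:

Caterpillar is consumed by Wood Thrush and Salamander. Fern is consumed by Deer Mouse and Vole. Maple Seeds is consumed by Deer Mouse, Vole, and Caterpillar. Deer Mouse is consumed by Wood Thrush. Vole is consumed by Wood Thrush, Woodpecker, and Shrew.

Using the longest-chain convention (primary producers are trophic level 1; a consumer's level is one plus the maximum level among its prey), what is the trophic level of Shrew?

Trophic level 3

Fern is a producer → level 1.
Vole eats Fern (level 1); other prey at levels: Maple Seeds 1 → level 2.
Shrew eats Vole → level 3.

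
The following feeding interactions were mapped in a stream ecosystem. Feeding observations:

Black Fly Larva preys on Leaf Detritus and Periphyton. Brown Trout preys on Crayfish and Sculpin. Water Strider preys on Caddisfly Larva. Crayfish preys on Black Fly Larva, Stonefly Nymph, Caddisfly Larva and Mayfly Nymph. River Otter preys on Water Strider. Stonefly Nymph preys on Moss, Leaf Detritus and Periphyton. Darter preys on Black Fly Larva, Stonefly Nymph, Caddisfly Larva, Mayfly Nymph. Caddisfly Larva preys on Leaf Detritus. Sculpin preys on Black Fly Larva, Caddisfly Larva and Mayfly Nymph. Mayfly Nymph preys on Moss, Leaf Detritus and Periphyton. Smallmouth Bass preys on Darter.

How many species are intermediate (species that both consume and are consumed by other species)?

8

Intermediate species (has both prey and predators): Black Fly Larva, Caddisfly Larva, Mayfly Nymph, Stonefly Nymph, Crayfish, Sculpin, Darter, Water Strider.
Count: 8.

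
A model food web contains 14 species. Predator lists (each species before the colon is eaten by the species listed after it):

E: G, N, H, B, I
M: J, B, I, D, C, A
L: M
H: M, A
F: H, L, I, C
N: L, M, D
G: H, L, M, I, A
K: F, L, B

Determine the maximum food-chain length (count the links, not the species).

4 links

One longest chain: E → G → H → M → J.
It has 5 species and 4 links.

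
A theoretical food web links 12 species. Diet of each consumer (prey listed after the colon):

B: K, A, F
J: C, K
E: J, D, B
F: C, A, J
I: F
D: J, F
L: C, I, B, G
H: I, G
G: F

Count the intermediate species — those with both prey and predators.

Intermediate species (has both prey and predators): J, F, I, D, B, G.
Count: 6.

6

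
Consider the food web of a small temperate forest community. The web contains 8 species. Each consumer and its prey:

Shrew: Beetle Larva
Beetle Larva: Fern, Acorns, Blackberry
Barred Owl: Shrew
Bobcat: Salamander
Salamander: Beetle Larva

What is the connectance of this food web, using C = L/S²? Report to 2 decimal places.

The web has S = 8 species and L = 7 feeding links.
C = L / S² = 7 / 64 = 0.1094 ≈ 0.11.

C = 0.11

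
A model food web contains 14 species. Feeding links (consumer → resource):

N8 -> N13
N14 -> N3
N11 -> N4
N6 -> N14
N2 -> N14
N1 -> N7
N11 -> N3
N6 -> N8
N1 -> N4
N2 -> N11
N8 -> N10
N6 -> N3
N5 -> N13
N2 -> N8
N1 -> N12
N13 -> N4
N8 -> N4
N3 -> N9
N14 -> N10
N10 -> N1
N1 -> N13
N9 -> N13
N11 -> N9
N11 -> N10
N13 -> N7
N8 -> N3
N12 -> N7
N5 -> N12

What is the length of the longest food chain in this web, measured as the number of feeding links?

5 links

One longest chain: N7 → N13 → N9 → N3 → N8 → N2.
It has 6 species and 5 links.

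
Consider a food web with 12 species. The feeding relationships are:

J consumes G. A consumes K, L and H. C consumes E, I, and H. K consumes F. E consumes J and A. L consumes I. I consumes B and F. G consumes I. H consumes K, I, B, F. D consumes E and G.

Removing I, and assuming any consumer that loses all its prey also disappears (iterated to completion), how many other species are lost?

3

Remove I.
Round 1: G (all prey gone), L (all prey gone) → extinct.
Round 2: J (all prey gone) → extinct.
No further losses. Total secondary extinctions: 3.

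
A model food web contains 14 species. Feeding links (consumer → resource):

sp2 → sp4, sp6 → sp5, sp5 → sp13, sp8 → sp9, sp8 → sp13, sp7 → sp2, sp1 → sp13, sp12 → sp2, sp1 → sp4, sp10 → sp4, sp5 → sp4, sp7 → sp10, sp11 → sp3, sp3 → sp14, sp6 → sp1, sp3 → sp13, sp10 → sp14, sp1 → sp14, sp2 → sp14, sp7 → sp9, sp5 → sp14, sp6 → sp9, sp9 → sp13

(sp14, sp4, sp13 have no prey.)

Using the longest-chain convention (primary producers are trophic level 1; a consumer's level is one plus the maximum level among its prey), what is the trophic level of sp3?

Trophic level 2

sp14 is a producer → level 1.
sp3 eats sp14 (level 1); other prey at levels: sp13 1 → level 2.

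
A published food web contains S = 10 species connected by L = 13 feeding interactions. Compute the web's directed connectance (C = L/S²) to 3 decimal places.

C = 0.130

The web has S = 10 species and L = 13 feeding links.
C = L / S² = 13 / 100 = 0.1300 ≈ 0.130.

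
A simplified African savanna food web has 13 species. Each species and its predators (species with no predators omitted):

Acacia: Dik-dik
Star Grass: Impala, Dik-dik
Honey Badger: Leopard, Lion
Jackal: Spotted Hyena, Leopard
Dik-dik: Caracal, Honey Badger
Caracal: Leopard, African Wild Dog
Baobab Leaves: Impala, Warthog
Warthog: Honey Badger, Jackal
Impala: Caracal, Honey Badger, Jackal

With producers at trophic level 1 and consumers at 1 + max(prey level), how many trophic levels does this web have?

Producers (level 1): Star Grass, Baobab Leaves, Acacia.
Star Grass → Impala → Jackal → Spotted Hyena gives Spotted Hyena level 4.
No species has a prey at level 4, so no species reaches level 5.

4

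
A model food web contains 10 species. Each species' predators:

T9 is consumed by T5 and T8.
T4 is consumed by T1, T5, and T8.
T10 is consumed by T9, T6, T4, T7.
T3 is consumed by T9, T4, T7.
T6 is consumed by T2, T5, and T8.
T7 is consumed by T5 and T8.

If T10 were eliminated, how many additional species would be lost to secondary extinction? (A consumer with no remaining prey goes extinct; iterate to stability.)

2

Remove T10.
Round 1: T6 (all prey gone) → extinct.
Round 2: T2 (all prey gone) → extinct.
No further losses. Total secondary extinctions: 2.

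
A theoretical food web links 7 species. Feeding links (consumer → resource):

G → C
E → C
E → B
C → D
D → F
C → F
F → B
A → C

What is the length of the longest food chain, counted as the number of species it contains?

5 species

One longest chain: B → F → D → C → G.
It has 5 species and 4 links.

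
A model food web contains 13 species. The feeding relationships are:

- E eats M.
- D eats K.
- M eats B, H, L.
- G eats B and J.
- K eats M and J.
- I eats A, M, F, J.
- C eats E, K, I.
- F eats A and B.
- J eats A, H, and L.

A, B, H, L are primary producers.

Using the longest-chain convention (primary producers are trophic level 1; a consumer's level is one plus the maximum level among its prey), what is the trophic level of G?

Trophic level 3

A is a producer → level 1.
J eats A (level 1); other prey at levels: H 1, L 1 → level 2.
G eats J (level 2); other prey at levels: B 1 → level 3.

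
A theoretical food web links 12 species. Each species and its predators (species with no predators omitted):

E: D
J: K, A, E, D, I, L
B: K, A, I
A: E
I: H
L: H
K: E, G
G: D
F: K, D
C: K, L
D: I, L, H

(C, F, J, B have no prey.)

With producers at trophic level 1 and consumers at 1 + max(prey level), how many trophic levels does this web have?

Producers (level 1): C, F, J, B.
C → K → E → D → I → H gives H level 6.
No species has a prey at level 6, so no species reaches level 7.

6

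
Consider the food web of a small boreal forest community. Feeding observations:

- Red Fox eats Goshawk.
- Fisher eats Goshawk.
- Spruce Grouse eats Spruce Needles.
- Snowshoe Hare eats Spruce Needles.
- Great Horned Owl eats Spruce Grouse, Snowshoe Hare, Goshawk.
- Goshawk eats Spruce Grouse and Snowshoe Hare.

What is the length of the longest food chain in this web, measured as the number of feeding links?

One longest chain: Spruce Needles → Snowshoe Hare → Goshawk → Red Fox.
It has 4 species and 3 links.

3 links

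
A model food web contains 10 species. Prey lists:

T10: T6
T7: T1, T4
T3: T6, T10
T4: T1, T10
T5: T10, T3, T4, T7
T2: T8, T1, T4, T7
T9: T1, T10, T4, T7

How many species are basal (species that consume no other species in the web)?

3

Basal species (no prey listed): T8, T1, T6.
Count: 3.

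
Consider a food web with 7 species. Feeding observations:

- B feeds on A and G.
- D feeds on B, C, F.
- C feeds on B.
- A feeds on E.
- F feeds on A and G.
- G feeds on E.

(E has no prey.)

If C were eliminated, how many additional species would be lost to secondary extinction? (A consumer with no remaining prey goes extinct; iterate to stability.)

Remove C.
Every predator of it retains at least one other prey: D still has F, B.
No consumer loses all prey, so no secondary extinctions occur.

0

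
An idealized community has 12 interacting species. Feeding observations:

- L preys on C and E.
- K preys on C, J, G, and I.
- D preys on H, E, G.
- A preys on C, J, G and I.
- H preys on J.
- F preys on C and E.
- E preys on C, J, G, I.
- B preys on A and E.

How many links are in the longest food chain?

One longest chain: C → E → D.
It has 3 species and 2 links.

2 links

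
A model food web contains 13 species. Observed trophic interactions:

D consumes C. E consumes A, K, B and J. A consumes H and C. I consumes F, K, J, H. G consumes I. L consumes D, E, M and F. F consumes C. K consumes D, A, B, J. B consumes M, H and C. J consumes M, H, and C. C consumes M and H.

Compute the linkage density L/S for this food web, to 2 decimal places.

L/S = 2.23

There are L = 29 links among S = 13 species.
L/S = 29/13 = 2.2308 ≈ 2.23.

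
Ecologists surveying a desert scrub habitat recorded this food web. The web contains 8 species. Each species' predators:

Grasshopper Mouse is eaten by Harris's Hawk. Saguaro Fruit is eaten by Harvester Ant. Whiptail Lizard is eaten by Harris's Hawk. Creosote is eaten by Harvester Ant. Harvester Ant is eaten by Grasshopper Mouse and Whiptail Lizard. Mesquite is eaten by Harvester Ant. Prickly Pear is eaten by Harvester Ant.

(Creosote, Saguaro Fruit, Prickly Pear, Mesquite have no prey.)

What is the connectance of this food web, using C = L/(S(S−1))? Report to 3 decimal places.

C = 0.143

The web has S = 8 species and L = 8 feeding links.
C = L / (S(S−1)) = 8 / 56 = 0.1429 ≈ 0.143.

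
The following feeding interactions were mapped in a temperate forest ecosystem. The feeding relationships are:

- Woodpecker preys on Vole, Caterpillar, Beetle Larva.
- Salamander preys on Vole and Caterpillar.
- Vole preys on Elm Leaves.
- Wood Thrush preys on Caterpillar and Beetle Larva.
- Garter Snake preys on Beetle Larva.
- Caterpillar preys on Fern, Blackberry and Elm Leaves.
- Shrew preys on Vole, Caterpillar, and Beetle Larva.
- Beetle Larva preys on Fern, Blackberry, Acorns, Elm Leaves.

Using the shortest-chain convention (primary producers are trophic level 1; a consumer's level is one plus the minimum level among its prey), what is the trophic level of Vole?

Trophic level 2

Elm Leaves is a producer → level 1.
Vole eats Elm Leaves → level 2.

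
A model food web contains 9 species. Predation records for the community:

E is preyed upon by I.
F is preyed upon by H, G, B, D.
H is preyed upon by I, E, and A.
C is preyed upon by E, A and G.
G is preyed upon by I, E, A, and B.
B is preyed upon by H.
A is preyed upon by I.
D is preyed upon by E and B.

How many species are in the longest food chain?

6 species

One longest chain: F → G → B → H → A → I.
It has 6 species and 5 links.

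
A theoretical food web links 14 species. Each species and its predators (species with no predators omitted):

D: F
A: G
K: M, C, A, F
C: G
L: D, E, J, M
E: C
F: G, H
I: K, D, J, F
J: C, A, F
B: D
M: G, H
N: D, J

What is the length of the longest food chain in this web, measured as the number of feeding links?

3 links

One longest chain: I → K → M → G.
It has 4 species and 3 links.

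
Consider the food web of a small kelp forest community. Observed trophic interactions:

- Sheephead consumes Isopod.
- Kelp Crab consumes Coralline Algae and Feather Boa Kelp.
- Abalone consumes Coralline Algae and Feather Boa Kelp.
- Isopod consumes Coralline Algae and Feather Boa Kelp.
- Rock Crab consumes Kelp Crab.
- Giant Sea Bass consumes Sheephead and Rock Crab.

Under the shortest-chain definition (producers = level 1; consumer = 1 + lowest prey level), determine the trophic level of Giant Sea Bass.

Feather Boa Kelp is a producer → level 1.
Kelp Crab eats Feather Boa Kelp → level 2.
Rock Crab eats Kelp Crab → level 3.
Giant Sea Bass eats Rock Crab → level 4.
No prey of Giant Sea Bass is below level 3, so 4 is the minimum.

Trophic level 4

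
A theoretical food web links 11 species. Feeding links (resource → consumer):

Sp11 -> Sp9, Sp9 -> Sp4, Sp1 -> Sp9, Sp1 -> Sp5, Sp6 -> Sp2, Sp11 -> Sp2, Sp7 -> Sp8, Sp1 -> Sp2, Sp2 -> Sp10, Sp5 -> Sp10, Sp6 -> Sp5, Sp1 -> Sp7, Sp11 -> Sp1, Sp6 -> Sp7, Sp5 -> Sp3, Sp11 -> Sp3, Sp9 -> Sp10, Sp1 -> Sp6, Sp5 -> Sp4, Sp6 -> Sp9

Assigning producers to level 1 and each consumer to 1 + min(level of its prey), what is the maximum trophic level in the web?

4

Producers (level 1): Sp11.
Following each consumer down to its lowest-level prey: Sp11 → Sp1 → Sp7 → Sp8 (levels 1 through 4).
All prey of Sp8 (Sp7 3) are at level 3 or above, so Sp8 is at level 1 + 3 = 4.
Every consumer has at least one prey at level 3 or below, so none exceeds level 4.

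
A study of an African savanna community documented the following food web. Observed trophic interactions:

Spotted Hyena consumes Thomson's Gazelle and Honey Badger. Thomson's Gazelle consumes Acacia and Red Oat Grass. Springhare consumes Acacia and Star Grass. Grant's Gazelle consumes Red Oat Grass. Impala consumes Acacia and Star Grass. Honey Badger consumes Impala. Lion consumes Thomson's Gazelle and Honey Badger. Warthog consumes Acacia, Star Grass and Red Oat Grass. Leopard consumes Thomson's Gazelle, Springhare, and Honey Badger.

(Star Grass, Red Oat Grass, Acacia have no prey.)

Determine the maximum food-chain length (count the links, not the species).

One longest chain: Star Grass → Impala → Honey Badger → Leopard.
It has 4 species and 3 links.

3 links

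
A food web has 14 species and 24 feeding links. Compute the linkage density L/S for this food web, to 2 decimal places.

L/S = 1.71

There are L = 24 links among S = 14 species.
L/S = 24/14 = 1.7143 ≈ 1.71.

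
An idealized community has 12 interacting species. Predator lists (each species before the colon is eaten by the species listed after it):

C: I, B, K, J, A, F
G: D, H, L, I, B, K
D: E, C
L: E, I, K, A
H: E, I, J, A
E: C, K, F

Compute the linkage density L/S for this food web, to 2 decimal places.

L/S = 2.08

There are L = 25 links among S = 12 species.
L/S = 25/12 = 2.0833 ≈ 2.08.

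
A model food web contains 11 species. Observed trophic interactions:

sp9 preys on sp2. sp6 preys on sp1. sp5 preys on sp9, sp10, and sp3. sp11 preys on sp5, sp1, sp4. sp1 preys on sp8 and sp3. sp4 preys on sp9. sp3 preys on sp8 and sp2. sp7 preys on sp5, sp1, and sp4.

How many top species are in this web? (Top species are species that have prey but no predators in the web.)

3

Top species (has prey, but nothing eats it): sp6, sp7, sp11.
Count: 3.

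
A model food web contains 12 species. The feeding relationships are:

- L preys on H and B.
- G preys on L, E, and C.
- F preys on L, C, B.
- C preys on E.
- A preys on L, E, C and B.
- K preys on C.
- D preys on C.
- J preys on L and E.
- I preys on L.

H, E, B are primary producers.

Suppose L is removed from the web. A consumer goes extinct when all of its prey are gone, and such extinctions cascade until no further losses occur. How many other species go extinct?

1

Remove L.
Round 1: I (all prey gone) → extinct.
No further losses. Total secondary extinctions: 1.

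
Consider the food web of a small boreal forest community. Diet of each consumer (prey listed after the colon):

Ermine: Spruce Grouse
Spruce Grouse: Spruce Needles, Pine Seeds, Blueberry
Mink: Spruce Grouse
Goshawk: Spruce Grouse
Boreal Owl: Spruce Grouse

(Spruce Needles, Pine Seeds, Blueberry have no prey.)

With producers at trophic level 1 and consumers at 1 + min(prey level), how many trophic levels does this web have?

3

Producers (level 1): Spruce Needles, Pine Seeds, Blueberry.
Following each consumer down to its lowest-level prey: Spruce Needles → Spruce Grouse → Ermine (levels 1 through 3).
All prey of Ermine (Spruce Grouse 2) are at level 2 or above, so Ermine is at level 1 + 2 = 3.
Every consumer has at least one prey at level 2 or below, so none exceeds level 3.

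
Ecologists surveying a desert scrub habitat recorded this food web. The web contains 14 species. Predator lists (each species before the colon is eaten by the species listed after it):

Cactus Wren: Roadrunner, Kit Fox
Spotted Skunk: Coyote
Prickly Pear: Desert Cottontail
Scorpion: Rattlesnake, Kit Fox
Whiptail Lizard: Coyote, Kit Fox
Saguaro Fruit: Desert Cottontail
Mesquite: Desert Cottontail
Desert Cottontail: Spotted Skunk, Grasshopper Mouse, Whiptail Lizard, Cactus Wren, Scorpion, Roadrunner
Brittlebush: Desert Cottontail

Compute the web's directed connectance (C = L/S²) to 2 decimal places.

C = 0.09

The web has S = 14 species and L = 17 feeding links.
C = L / S² = 17 / 196 = 0.0867 ≈ 0.09.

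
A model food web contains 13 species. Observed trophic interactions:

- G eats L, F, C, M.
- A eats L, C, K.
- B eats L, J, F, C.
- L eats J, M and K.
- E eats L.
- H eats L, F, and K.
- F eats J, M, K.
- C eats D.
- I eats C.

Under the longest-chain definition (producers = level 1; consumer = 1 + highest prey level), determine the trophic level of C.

Trophic level 2

D is a producer → level 1.
C eats D → level 2.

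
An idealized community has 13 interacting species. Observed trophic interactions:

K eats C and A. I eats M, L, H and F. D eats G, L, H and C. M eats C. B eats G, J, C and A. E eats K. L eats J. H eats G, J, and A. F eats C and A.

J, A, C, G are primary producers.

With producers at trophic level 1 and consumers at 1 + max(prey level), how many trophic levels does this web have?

3

Producers (level 1): J, A, C, G.
A → K → E gives E level 3.
No species has a prey at level 3, so no species reaches level 4.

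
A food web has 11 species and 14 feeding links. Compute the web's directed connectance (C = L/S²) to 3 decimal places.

C = 0.116

The web has S = 11 species and L = 14 feeding links.
C = L / S² = 14 / 121 = 0.1157 ≈ 0.116.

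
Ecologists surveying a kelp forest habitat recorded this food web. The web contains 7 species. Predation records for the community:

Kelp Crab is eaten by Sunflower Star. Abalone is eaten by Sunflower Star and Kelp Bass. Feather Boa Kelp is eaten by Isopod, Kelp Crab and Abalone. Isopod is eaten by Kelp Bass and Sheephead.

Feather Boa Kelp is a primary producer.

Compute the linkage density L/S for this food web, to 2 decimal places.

There are L = 8 links among S = 7 species.
L/S = 8/7 = 1.1429 ≈ 1.14.

L/S = 1.14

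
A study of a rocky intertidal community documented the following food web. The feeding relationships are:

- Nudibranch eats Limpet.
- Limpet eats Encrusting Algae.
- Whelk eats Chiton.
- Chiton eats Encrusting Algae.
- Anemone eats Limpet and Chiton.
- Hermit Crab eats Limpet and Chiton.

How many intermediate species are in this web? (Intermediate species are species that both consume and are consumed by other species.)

Intermediate species (has both prey and predators): Chiton, Limpet.
Count: 2.

2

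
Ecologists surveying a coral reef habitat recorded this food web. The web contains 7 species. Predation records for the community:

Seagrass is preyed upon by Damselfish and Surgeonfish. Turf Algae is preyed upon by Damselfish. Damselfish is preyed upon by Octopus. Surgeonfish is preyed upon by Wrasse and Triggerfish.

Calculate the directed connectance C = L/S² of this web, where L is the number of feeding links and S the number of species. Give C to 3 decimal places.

The web has S = 7 species and L = 6 feeding links.
C = L / S² = 6 / 49 = 0.1224 ≈ 0.122.

C = 0.122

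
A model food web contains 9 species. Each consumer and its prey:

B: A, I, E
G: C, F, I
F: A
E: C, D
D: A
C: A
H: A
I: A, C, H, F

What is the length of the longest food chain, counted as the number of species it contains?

4 species

One longest chain: A → C → I → G.
It has 4 species and 3 links.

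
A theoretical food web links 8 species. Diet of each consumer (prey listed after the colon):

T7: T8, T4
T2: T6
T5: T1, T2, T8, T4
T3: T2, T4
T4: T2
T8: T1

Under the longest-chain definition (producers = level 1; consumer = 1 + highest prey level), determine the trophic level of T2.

Trophic level 2

T6 is a producer → level 1.
T2 eats T6 → level 2.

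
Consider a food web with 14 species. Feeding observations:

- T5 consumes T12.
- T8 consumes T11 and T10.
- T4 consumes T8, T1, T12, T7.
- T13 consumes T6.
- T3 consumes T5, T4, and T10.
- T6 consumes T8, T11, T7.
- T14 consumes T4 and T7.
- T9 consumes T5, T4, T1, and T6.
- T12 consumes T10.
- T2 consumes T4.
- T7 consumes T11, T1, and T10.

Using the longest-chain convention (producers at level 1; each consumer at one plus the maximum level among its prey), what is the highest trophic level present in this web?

4

Producers (level 1): T11, T10, T1.
T11 → T7 → T4 → T2 gives T2 level 4.
No species has a prey at level 4, so no species reaches level 5.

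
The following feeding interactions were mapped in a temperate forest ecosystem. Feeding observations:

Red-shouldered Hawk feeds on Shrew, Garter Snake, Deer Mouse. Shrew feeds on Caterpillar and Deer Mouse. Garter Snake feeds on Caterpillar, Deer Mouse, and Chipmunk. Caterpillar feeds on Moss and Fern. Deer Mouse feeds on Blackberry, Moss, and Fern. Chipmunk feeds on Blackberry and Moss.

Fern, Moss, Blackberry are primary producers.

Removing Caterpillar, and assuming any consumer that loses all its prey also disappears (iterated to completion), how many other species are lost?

Remove Caterpillar.
Every predator of it retains at least one other prey: Shrew still has Deer Mouse; Garter Snake still has Deer Mouse, Chipmunk.
No consumer loses all prey, so no secondary extinctions occur.

0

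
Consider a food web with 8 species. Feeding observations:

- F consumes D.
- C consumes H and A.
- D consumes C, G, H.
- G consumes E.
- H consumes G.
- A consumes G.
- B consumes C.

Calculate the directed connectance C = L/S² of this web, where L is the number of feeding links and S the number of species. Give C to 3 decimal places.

The web has S = 8 species and L = 10 feeding links.
C = L / S² = 10 / 64 = 0.1562 ≈ 0.156.

C = 0.156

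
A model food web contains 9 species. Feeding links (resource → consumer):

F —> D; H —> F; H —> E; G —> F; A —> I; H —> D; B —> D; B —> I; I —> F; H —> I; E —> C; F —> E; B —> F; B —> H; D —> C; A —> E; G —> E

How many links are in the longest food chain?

One longest chain: B → H → I → F → D → C.
It has 6 species and 5 links.

5 links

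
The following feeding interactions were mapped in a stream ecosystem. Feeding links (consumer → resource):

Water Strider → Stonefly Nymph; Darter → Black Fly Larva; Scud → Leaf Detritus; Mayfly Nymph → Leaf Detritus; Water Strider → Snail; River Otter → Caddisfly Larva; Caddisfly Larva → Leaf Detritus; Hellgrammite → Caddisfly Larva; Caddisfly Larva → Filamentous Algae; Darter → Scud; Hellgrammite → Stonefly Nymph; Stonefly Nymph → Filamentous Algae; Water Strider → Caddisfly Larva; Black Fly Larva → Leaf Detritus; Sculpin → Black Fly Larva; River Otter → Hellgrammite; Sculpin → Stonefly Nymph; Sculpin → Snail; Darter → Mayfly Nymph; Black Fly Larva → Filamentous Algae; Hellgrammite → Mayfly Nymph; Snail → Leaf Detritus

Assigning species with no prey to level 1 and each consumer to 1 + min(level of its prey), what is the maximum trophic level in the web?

Basal resources (level 1): Leaf Detritus, Filamentous Algae.
Following each consumer down to its lowest-level prey: Leaf Detritus → Scud → Darter (levels 1 through 3).
All prey of Darter (Scud 2, Mayfly Nymph 2, Black Fly Larva 2) are at level 2 or above, so Darter is at level 1 + 2 = 3.
Every consumer has at least one prey at level 2 or below, so none exceeds level 3.

3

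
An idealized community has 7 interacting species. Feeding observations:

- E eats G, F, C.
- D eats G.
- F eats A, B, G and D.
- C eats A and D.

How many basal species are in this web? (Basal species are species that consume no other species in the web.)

3

Basal species (no prey listed): G, A, B.
Count: 3.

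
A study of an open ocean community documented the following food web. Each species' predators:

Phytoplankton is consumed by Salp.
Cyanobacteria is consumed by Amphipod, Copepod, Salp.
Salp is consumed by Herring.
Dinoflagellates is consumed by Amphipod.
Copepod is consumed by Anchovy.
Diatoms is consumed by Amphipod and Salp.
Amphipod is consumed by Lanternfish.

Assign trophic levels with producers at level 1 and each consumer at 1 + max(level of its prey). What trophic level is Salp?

Trophic level 2

Diatoms is a producer → level 1.
Salp eats Diatoms (level 1); other prey at levels: Cyanobacteria 1, Phytoplankton 1 → level 2.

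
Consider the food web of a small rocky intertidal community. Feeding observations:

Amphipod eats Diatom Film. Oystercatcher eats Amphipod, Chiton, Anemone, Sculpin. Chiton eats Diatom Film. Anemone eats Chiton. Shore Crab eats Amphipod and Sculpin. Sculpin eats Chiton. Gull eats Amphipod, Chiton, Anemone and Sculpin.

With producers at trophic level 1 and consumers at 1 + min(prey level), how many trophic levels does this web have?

Producers (level 1): Diatom Film.
Following each consumer down to its lowest-level prey: Diatom Film → Chiton → Sculpin (levels 1 through 3).
All prey of Sculpin (Chiton 2) are at level 2 or above, so Sculpin is at level 1 + 2 = 3.
Every consumer has at least one prey at level 2 or below, so none exceeds level 3.

3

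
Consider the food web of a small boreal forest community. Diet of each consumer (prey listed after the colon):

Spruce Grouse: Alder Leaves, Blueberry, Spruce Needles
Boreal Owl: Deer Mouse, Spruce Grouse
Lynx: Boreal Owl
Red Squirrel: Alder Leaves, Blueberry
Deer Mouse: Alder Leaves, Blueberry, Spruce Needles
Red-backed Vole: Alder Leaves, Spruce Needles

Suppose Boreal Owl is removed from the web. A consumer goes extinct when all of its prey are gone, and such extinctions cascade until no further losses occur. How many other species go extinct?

1

Remove Boreal Owl.
Round 1: Lynx (all prey gone) → extinct.
No further losses. Total secondary extinctions: 1.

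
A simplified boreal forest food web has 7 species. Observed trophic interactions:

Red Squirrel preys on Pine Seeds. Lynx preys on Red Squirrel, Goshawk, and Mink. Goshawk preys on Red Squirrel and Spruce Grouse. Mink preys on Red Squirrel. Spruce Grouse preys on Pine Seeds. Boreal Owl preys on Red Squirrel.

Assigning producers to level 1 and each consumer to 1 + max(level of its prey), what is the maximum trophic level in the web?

4

Producers (level 1): Pine Seeds.
Pine Seeds → Red Squirrel → Goshawk → Lynx gives Lynx level 4.
No species has a prey at level 4, so no species reaches level 5.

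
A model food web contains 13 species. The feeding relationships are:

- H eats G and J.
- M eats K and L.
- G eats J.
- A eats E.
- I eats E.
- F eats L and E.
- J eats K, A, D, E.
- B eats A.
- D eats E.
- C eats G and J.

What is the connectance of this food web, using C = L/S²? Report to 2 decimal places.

C = 0.10

The web has S = 13 species and L = 17 feeding links.
C = L / S² = 17 / 169 = 0.1006 ≈ 0.10.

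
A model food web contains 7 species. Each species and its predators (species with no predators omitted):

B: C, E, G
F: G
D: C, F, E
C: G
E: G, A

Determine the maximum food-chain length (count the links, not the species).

2 links

One longest chain: D → C → G.
It has 3 species and 2 links.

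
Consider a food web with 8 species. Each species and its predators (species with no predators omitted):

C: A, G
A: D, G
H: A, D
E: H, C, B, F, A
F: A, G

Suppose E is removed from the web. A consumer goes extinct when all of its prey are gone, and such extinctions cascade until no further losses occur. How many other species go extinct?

Remove E.
Round 1: H (all prey gone), C (all prey gone), B (all prey gone), F (all prey gone) → extinct.
Round 2: A (all prey gone) → extinct.
Round 3: D (all prey gone), G (all prey gone) → extinct.
No further losses. Total secondary extinctions: 7.

7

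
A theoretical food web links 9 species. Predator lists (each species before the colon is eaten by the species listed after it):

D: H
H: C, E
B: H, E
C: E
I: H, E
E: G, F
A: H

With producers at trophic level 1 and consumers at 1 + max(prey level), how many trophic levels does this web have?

Producers (level 1): D, I, B, A.
D → H → C → E → G gives G level 5.
No species has a prey at level 5, so no species reaches level 6.

5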